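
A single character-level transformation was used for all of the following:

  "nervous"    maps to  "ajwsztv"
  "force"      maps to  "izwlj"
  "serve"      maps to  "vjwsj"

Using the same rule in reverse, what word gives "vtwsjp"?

n(13)→a(0) and e(4)→j(9) fit y≡25x+13 (mod 26); the inverse of 25 mod 26 is 25. This is an affine cipher: with a=0,…,z=25, each position x becomes (25x+13) mod 26.
Undoing it on vtwsjp: v(21)→25·(21−13)≡18=s; t(19)→25·(19−13)≡20=u; w(22)→25·(22−13)≡17=r; s(18)→25·(18−13)≡21=v; j(9)→25·(9−13)≡4=e; p(15)→25·(15−13)≡24=y (all mod 26).

survey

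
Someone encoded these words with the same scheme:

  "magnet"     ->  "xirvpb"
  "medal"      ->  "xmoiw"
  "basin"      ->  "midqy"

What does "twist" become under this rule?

eetae

Shifts by position in magnet: pos 0: m→x (+11), pos 1: a→i (+8), pos 2: g→r (+11), pos 3: n→v (+8) — repeating every 2. The shifts repeat in a cycle of length 2: positions 0,1,… shift by +11, +8, then the pattern repeats.
Applying it to twist: t+11=e, w+8=e, i+11=t, s+8=a, t+11=e.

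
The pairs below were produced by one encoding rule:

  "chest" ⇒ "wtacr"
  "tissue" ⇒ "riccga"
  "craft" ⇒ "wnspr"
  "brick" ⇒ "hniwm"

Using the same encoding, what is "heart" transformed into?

c(2)→w(22) and h(7)→t(19) fit y≡15x+18 (mod 26); the inverse of 15 mod 26 is 7. Each letter's alphabet position (a=0..z=25) is mapped through 15·x+18 mod 26 — an affine cipher.
For heart: h(7)→15·7+18≡19=t; e(4)→15·4+18≡0=a; a(0)→15·0+18≡18=s; r(17)→15·17+18≡13=n; t(19)→15·19+18≡17=r (all mod 26).

tasnr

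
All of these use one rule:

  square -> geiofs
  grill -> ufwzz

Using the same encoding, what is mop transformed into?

acd

Compare letters: s→g is +14, q→e is +14, u→i is +14 — a constant shift. It's a constant shift of +14 (ROT14).
On mop: m+14=a, o+14=c, p+14=d.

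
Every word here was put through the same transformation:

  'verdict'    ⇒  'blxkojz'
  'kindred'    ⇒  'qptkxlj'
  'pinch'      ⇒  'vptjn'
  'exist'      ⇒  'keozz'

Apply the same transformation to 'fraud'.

It's a Vigenère-style cipher with numeric key [6,7]: position i shifts by key[i mod 2].
For fraud: f+6=l, r+7=y, a+6=g, u+7=b, d+6=j.

lygbj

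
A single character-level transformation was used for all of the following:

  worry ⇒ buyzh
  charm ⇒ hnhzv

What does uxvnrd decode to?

profit

In worry: w→b is +5, o→u is +6, r→y is +7, r→z is +8 — the shift increases by 1 each position. Letter i (0-indexed) is shifted by i+5, so successive shifts are 5, 6, 7, ….
Undoing it on uxvnrd: u−5=p, x−6=r, v−7=o, n−8=f, r−9=i, d−10=t.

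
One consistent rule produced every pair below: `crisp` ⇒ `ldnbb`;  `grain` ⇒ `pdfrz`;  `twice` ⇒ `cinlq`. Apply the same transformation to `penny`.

yqswk

Shifts by position in crisp: pos 0: c→l (+9), pos 1: r→d (+12), pos 2: i→n (+5), pos 3: s→b (+9), pos 4: p→b (+12) — repeating every 3. It's a Vigenère-style cipher with numeric key [9,12,5]: position i shifts by key[i mod 3].
On penny: p+9=y, e+12=q, n+5=s, n+9=w, y+12=k.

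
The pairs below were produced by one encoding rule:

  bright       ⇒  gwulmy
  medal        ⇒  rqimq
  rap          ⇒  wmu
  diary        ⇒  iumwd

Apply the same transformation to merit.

Two shifts are in play — +12 for a/e/i/o/u, +5 for every other letter.
Applying it to merit: m(cons)+5=r, e(vowel)+12=q, r(cons)+5=w, i(vowel)+12=u, t(cons)+5=y.

rqwuy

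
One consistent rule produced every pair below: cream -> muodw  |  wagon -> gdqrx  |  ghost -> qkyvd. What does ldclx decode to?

basin

Shifts by position in cream: pos 0: c→m (+10), pos 1: r→u (+3), pos 2: e→o (+10), pos 3: a→d (+3) — repeating every 2. The shifts repeat in a cycle of length 2: positions 0,1,… shift by +10, +3, then the pattern repeats.
Reversing it on ldclx: l−10=b, d−3=a, c−10=s, l−3=i, x−10=n.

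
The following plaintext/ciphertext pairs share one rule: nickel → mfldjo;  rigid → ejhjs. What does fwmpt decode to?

The output letters match the input read backwards, each shifted +1: nickel reversed is lekcin. The word is reversed, then every letter is shifted forward by 1.
Reversing it on fwmpt: shift back: f−1=e, w−1=v, m−1=l, p−1=o, t−1=s → evlos; then reverse → solve.

solve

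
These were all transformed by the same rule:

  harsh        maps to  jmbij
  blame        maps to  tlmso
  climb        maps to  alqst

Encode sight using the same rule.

h(7)→j(9) and a(0)→m(12) fit y≡7x+12 (mod 26); the inverse of 7 mod 26 is 15. Treating letters as 0–25, the rule is x ↦ 7x + 12 (mod 26).
For sight: s(18)→7·18+12≡8=i; i(8)→7·8+12≡16=q; g(6)→7·6+12≡2=c; h(7)→7·7+12≡9=j; t(19)→7·19+12≡15=p (all mod 26).

iqcjp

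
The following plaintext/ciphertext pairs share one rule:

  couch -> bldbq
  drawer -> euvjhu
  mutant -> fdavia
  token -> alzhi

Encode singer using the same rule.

xtinhu

c(2)→b(1) and o(14)→l(11) fit y≡3x+21 (mod 26); the inverse of 3 mod 26 is 9. This is an affine cipher: with a=0,…,z=25, each position x becomes (3x+21) mod 26.
For singer: s(18)→3·18+21≡23=x; i(8)→3·8+21≡19=t; n(13)→3·13+21≡8=i; g(6)→3·6+21≡13=n; e(4)→3·4+21≡7=h; r(17)→3·17+21≡20=u (all mod 26).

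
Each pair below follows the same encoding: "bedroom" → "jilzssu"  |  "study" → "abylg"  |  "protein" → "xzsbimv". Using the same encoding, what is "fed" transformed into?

The shift depends on letter class: consonant b→j is +8, but vowel e→i is +4. Vowels shift forward by 4 and consonants shift forward by 8.
Applying it to fed: f(cons)+8=n, e(vowel)+4=i, d(cons)+8=l.

nil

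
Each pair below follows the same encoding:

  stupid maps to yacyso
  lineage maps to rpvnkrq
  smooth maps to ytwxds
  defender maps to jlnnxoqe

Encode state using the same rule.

Each letter shifts forward by (position + 6), i.e. 6, 7, 8, … — the shift grows by one for each successive letter.
On state: s+6=y, t+7=a, a+8=i, t+9=c, e+10=o.

yaico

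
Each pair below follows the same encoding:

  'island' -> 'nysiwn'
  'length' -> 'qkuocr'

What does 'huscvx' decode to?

column

In island: i→n is +5, s→y is +6, l→s is +7, a→i is +8 — the shift increases by 1 each position. Each letter shifts forward by (position + 5), i.e. 5, 6, 7, … — the shift grows by one for each successive letter.
Decoding huscvx: h−5=c, u−6=o, s−7=l, c−8=u, v−9=m, x−10=n.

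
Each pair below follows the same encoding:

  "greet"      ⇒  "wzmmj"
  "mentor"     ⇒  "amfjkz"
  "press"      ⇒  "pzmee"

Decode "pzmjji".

g(6)→w(22) and r(17)→z(25) fit y≡5x+18 (mod 26); the inverse of 5 mod 26 is 21. Treating letters as 0–25, the rule is x ↦ 5x + 18 (mod 26).
Reversing it on pzmjji: p(15)→21·(15−18)≡15=p; z(25)→21·(25−18)≡17=r; m(12)→21·(12−18)≡4=e; j(9)→21·(9−18)≡19=t; j(9)→21·(9−18)≡19=t; i(8)→21·(8−18)≡24=y (all mod 26).

pretty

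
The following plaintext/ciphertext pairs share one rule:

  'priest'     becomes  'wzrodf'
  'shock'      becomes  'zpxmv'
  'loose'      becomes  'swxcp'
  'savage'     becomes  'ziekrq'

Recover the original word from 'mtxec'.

flour

In priest: p→w is +7, r→z is +8, i→r is +9, e→o is +10 — the shift increases by 1 each position. The shift increases by 1 at each position, starting from +7: 7, 8, 9, ….
Decoding mtxec: m−7=f, t−8=l, x−9=o, e−10=u, c−11=r.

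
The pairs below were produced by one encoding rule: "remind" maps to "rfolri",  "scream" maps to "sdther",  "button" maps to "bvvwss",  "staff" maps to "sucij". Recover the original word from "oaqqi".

In remind: r→r is +0, e→f is +1, m→o is +2, i→l is +3 — the shift increases by 1 each position. Letter i (0-indexed) is shifted by i+0, so successive shifts are 0, 1, 2, ….
Decoding oaqqi: o−0=o, a−1=z, q−2=o, q−3=n, i−4=e.

ozone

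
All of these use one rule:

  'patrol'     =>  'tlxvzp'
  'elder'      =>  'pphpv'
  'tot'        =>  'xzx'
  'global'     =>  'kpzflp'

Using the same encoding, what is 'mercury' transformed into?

Two shifts are in play — +11 for a/e/i/o/u, +4 for every other letter.
For mercury: m(cons)+4=q, e(vowel)+11=p, r(cons)+4=v, c(cons)+4=g, u(vowel)+11=f, r(cons)+4=v, y(cons)+4=c.

qpvgfvc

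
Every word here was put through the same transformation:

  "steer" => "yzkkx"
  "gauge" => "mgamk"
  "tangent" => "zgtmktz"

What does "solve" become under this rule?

Compare letters: s→y is +6, t→z is +6, e→k is +6 — a constant shift. This is a Caesar cipher with shift 6.
For solve: s+6=y, o+6=u, l+6=r, v+6=b, e+6=k.

yurbk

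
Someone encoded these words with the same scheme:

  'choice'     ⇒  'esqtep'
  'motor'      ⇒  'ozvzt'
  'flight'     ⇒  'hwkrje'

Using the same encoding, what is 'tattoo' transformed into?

vlveqz

Shifts by position in choice: pos 0: c→e (+2), pos 1: h→s (+11), pos 2: o→q (+2), pos 3: i→t (+11) — repeating every 2. The shifts repeat in a cycle of length 2: positions 0,1,… shift by +2, +11, then the pattern repeats.
On tattoo: t+2=v, a+11=l, t+2=v, t+11=e, o+2=q, o+11=z.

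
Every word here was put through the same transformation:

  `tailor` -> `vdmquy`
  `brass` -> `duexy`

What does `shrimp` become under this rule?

In tailor: t→v is +2, a→d is +3, i→m is +4, l→q is +5 — the shift increases by 1 each position. The shift increases by 1 at each position, starting from +2: 2, 3, 4, ….
For shrimp: s+2=u, h+3=k, r+4=v, i+5=n, m+6=s, p+7=w.

ukvnsw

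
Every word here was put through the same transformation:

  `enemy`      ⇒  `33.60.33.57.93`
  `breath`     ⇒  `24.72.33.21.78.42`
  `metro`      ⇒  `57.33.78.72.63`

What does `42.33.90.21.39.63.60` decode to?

hexagon

e(#5)→33 and n(#14)→60: differences scale by 3, so n = 3·pos + 18. The formula is n = 3×(alphabet index, a=1) + 18.
Decoding 42.33.90.21.39.63.60: 42→(42−18)÷3=8=h, 33→(33−18)÷3=5=e, 90→(90−18)÷3=24=x, 21→(21−18)÷3=1=a, 39→(39−18)÷3=7=g, 63→(63−18)÷3=15=o, 60→(60−18)÷3=14=n.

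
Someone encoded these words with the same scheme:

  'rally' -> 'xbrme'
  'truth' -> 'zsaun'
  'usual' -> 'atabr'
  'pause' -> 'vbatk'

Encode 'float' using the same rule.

Shifts by position in rally: pos 0: r→x (+6), pos 1: a→b (+1), pos 2: l→r (+6), pos 3: l→m (+1) — repeating every 2. It's a Vigenère-style cipher with numeric key [6,1]: position i shifts by key[i mod 2].
Applying it to float: f+6=l, l+1=m, o+6=u, a+1=b, t+6=z.

lmubz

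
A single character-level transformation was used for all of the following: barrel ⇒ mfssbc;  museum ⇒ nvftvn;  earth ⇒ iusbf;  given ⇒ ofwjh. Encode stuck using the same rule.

Read the word backwards and shift each letter +1.
Applying it to stuck: reverse → kcuts; then shift: k+1=l, c+1=d, u+1=v, t+1=u, s+1=t.

ldvut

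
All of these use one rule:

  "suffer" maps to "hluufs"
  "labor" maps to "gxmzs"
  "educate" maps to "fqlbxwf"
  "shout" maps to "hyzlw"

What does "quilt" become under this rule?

dlngw

Treating letters as 0–25, the rule is x ↦ 15x + 23 (mod 26).
For quilt: q(16)→15·16+23≡3=d; u(20)→15·20+23≡11=l; i(8)→15·8+23≡13=n; l(11)→15·11+23≡6=g; t(19)→15·19+23≡22=w (all mod 26).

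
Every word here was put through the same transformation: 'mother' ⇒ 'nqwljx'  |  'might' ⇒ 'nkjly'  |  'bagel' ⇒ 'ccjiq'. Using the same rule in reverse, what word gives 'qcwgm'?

In mother: m→n is +1, o→q is +2, t→w is +3, h→l is +4 — the shift increases by 1 each position. Each letter shifts forward by (position + 1), i.e. 1, 2, 3, … — the shift grows by one for each successive letter.
Decoding qcwgm: q−1=p, c−2=a, w−3=t, g−4=c, m−5=h.

patch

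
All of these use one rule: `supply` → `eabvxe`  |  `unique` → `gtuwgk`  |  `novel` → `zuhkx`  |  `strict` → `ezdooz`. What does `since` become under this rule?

eoziq

Shifts by position in supply: pos 0: s→e (+12), pos 1: u→a (+6), pos 2: p→b (+12), pos 3: p→v (+6) — repeating every 2. It's a Vigenère-style cipher with numeric key [12,6]: position i shifts by key[i mod 2].
Applying it to since: s+12=e, i+6=o, n+12=z, c+6=i, e+12=q.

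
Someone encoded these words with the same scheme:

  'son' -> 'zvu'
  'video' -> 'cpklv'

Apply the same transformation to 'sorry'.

Compare letters: s→z is +7, o→v is +7, n→u is +7 — a constant shift. It's a constant shift of +7 (ROT7).
Applying it to sorry: s+7=z, o+7=v, r+7=y, r+7=y, y+7=f.

zvyyf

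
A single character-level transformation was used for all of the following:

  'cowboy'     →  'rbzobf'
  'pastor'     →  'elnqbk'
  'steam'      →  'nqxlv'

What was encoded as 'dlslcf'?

c(2)→r(17) and o(14)→b(1) fit y≡3x+11 (mod 26); the inverse of 3 mod 26 is 9. Each letter's alphabet position (a=0..z=25) is mapped through 3·x+11 mod 26 — an affine cipher.
Undoing it on dlslcf: d(3)→9·(3−11)≡6=g; l(11)→9·(11−11)≡0=a; s(18)→9·(18−11)≡11=l; l(11)→9·(11−11)≡0=a; c(2)→9·(2−11)≡23=x; f(5)→9·(5−11)≡24=y (all mod 26).

galaxy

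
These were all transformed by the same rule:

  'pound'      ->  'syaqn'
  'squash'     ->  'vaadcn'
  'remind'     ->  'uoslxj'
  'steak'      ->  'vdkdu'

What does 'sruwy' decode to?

Shifts by position in pound: pos 0: p→s (+3), pos 1: o→y (+10), pos 2: u→a (+6), pos 3: n→q (+3), pos 4: d→n (+10) — repeating every 3. A repeating key of period 3 is used — shifts +3, +10, +6 over and over.
Decoding sruwy: s−3=p, r−10=h, u−6=o, w−3=t, y−10=o.

photo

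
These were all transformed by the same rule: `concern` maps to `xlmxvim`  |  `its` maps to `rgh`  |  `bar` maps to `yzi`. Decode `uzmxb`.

Each pair mirrors across the alphabet (c↔x, o↔l, n↔m): positions sum to 25. Letters are reflected about the middle of the alphabet (position → 25−position): Atbash.
Undoing it on uzmxb: u↔f, z↔a, m↔n, x↔c, b↔y.

fancy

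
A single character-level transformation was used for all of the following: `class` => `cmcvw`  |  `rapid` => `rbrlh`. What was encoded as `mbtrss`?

maroon

In class: c→c is +0, l→m is +1, a→c is +2, s→v is +3 — the shift increases by 1 each position. Each letter shifts forward by its position index (0, 1, 2, …) — the shift grows by one for each successive letter.
Decoding mbtrss: m−0=m, b−1=a, t−2=r, r−3=o, s−4=o, s−5=n.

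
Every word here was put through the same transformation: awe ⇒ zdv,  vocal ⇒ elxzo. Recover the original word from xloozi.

Each pair mirrors across the alphabet (a↔z, w↔d, e↔v): positions sum to 25. This is the alphabet-reversal cipher (Atbash): a becomes z, b becomes y, etc.
Undoing it on xloozi: x↔c, l↔o, o↔l, o↔l, z↔a, i↔r.

collar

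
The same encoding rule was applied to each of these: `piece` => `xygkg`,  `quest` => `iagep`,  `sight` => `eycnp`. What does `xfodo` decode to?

plaza

This is an affine cipher: with a=0,…,z=25, each position x becomes (11x+14) mod 26.
Reversing it on xfodo: x(23)→19·(23−14)≡15=p; f(5)→19·(5−14)≡11=l; o(14)→19·(14−14)≡0=a; d(3)→19·(3−14)≡25=z; o(14)→19·(14−14)≡0=a (all mod 26).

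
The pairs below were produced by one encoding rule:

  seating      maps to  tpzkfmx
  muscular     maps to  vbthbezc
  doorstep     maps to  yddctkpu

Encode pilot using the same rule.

ufedk

This is an affine cipher: with a=0,…,z=25, each position x becomes (17x+25) mod 26.
On pilot: p(15)→17·15+25≡20=u; i(8)→17·8+25≡5=f; l(11)→17·11+25≡4=e; o(14)→17·14+25≡3=d; t(19)→17·19+25≡10=k (all mod 26).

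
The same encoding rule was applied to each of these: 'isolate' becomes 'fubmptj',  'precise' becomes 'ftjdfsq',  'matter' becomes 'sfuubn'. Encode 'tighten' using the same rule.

ofuihju

The word is reversed, then every letter is shifted forward by 1.
On tighten: reverse → nethgit; then shift: n+1=o, e+1=f, t+1=u, h+1=i, g+1=h, i+1=j, t+1=u.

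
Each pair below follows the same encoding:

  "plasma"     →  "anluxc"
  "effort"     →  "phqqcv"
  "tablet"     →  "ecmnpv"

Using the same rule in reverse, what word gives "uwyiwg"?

jungle

A repeating key of period 2 is used — shifts +11, +2 over and over.
Decoding uwyiwg: u−11=j, w−2=u, y−11=n, i−2=g, w−11=l, g−2=e.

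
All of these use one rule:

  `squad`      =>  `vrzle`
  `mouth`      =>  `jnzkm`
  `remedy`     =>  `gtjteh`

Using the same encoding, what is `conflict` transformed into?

pnyiubpk

s(18)→v(21) and q(16)→r(17) fit y≡15x+11 (mod 26); the inverse of 15 mod 26 is 7. Each letter's alphabet position (a=0..z=25) is mapped through 15·x+11 mod 26 — an affine cipher.
For conflict: c(2)→15·2+11≡15=p; o(14)→15·14+11≡13=n; n(13)→15·13+11≡24=y; f(5)→15·5+11≡8=i; l(11)→15·11+11≡20=u; i(8)→15·8+11≡1=b; c(2)→15·2+11≡15=p; t(19)→15·19+11≡10=k (all mod 26).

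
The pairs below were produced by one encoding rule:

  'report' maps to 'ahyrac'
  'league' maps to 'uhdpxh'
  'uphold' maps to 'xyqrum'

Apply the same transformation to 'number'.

Two shifts are in play — +3 for a/e/i/o/u, +9 for every other letter.
On number: n(cons)+9=w, u(vowel)+3=x, m(cons)+9=v, b(cons)+9=k, e(vowel)+3=h, r(cons)+9=a.

wxvkha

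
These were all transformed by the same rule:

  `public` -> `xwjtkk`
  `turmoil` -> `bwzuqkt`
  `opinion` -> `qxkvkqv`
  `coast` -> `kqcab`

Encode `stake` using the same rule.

abcsg

The shift depends on letter class: consonant p→x is +8, but vowel u→w is +2. Vowels shift forward by 2 and consonants shift forward by 8.
On stake: s(cons)+8=a, t(cons)+8=b, a(vowel)+2=c, k(cons)+8=s, e(vowel)+2=g.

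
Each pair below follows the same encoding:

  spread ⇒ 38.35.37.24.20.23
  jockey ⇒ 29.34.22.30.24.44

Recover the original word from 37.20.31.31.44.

rally

s is letter #19 and maps to 38: an offset of 19. Each letter is replaced by its alphabet position (a=1..z=26) + 19.
Reversing it on 37.20.31.31.44: 37→(37−19)÷1=18=r, 20→(20−19)÷1=1=a, 31→(31−19)÷1=12=l, 31→(31−19)÷1=12=l, 44→(44−19)÷1=25=y.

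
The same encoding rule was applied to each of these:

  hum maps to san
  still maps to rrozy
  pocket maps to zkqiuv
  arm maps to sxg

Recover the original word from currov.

pillow

The output letters match the input read backwards, each shifted +6: hum reversed is muh. Two steps: reverse the string, then apply a Caesar shift of +6.
Decoding currov: shift back: c−6=w, u−6=o, r−6=l, r−6=l, o−6=i, v−6=p → wollip; then reverse → pillow.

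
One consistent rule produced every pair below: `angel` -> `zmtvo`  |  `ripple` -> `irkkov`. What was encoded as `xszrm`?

Each pair mirrors across the alphabet (a↔z, n↔m, g↔t): positions sum to 25. This is the alphabet-reversal cipher (Atbash): a becomes z, b becomes y, etc.
Undoing it on xszrm: x↔c, s↔h, z↔a, r↔i, m↔n.

chain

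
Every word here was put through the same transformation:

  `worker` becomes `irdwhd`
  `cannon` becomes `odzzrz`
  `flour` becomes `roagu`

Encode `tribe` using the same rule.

Shifts by position in worker: pos 0: w→i (+12), pos 1: o→r (+3), pos 2: r→d (+12), pos 3: k→w (+12), pos 4: e→h (+3), pos 5: r→d (+12) — repeating every 3. The shifts repeat in a cycle of length 3: positions 0,1,… shift by +12, +3, +12, then the pattern repeats.
For tribe: t+12=f, r+3=u, i+12=u, b+12=n, e+3=h.

fuunh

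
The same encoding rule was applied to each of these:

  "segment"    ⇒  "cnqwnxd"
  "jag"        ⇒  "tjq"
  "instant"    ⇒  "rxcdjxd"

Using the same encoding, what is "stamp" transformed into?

The shift depends on letter class: consonant s→c is +10, but vowel e→n is +9. Vowels shift forward by 9 and consonants shift forward by 10.
Applying it to stamp: s(cons)+10=c, t(cons)+10=d, a(vowel)+9=j, m(cons)+10=w, p(cons)+10=z.

cdjwz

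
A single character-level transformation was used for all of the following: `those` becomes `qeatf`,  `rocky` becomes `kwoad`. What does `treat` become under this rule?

fmqdf

Two steps: reverse the string, then apply a Caesar shift of +12.
Applying it to treat: reverse → taert; then shift: t+12=f, a+12=m, e+12=q, r+12=d, t+12=f.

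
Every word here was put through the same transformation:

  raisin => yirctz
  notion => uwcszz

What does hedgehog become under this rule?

In raisin: r→y is +7, a→i is +8, i→r is +9, s→c is +10 — the shift increases by 1 each position. Letter i (0-indexed) is shifted by i+7, so successive shifts are 7, 8, 9, ….
Applying it to hedgehog: h+7=o, e+8=m, d+9=m, g+10=q, e+11=p, h+12=t, o+13=b, g+14=u.

ommqptbu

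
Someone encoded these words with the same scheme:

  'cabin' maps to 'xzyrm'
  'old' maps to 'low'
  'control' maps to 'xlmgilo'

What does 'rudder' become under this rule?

ifwwvi

This is the alphabet-reversal cipher (Atbash): a becomes z, b becomes y, etc.
On rudder: r↔i, u↔f, d↔w, d↔w, e↔v, r↔i.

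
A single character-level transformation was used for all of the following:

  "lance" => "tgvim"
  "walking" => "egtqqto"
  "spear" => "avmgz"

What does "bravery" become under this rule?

A repeating key of period 2 is used — shifts +8, +6 over and over.
Applying it to bravery: b+8=j, r+6=x, a+8=i, v+6=b, e+8=m, r+6=x, y+8=g.

jxibmxg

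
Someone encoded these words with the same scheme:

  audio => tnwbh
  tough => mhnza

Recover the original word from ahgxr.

Compare letters: a→t is +19, u→n is +19, d→w is +19 — a constant shift. Every letter moves 19 places later in the alphabet, wrapping around z→a.
Undoing it on ahgxr: a−19=h, h−19=o, g−19=n, x−19=e, r−19=y.

honey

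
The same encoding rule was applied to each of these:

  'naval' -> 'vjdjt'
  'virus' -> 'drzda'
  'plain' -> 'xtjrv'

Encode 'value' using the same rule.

The shift depends on letter class: consonant n→v is +8, but vowel a→j is +9. Two shifts are in play — +9 for a/e/i/o/u, +8 for every other letter.
Applying it to value: v(cons)+8=d, a(vowel)+9=j, l(cons)+8=t, u(vowel)+9=d, e(vowel)+9=n.

djtdn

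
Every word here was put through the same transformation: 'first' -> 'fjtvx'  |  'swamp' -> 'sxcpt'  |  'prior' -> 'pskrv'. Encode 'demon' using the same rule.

In first: f→f is +0, i→j is +1, r→t is +2, s→v is +3 — the shift increases by 1 each position. The shift increases by 1 at each position, starting from +0: 0, 1, 2, ….
For demon: d+0=d, e+1=f, m+2=o, o+3=r, n+4=r.

dforr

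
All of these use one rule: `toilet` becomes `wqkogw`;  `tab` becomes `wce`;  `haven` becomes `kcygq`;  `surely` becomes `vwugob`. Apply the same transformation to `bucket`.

The shift depends on letter class: consonant t→w is +3, but vowel o→q is +2. Two shifts are in play — +2 for a/e/i/o/u, +3 for every other letter.
On bucket: b(cons)+3=e, u(vowel)+2=w, c(cons)+3=f, k(cons)+3=n, e(vowel)+2=g, t(cons)+3=w.

ewfngw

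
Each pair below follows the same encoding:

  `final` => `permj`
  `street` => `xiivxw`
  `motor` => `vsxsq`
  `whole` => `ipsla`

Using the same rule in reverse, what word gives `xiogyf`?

The output letters match the input read backwards, each shifted +4: final reversed is lanif. Read the word backwards and shift each letter +4.
Reversing it on xiogyf: shift back: x−4=t, i−4=e, o−4=k, g−4=c, y−4=u, f−4=b → tekcub; then reverse → bucket.

bucket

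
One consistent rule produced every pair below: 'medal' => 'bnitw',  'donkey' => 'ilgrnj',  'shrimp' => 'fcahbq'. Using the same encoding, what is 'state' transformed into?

fktkn

m(12)→b(1) and e(4)→n(13) fit y≡5x+19 (mod 26); the inverse of 5 mod 26 is 21. This is an affine cipher: with a=0,…,z=25, each position x becomes (5x+19) mod 26.
For state: s(18)→5·18+19≡5=f; t(19)→5·19+19≡10=k; a(0)→5·0+19≡19=t; t(19)→5·19+19≡10=k; e(4)→5·4+19≡13=n (all mod 26).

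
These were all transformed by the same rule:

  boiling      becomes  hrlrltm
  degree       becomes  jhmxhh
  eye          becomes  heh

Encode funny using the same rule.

lxtte

Two shifts are in play — +3 for a/e/i/o/u, +6 for every other letter.
Applying it to funny: f(cons)+6=l, u(vowel)+3=x, n(cons)+6=t, n(cons)+6=t, y(cons)+6=e.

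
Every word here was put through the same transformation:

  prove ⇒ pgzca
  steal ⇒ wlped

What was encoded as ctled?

stair

The output letters match the input read backwards, each shifted +11: prove reversed is evorp. Two steps: reverse the string, then apply a Caesar shift of +11.
Reversing it on ctled: shift back: c−11=r, t−11=i, l−11=a, e−11=t, d−11=s → riats; then reverse → stair.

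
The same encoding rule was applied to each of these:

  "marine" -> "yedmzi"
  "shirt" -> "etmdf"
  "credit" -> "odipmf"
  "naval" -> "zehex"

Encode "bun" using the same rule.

The shift depends on letter class: consonant m→y is +12, but vowel a→e is +4. Two shifts are in play — +4 for a/e/i/o/u, +12 for every other letter.
For bun: b(cons)+12=n, u(vowel)+4=y, n(cons)+12=z.

nyz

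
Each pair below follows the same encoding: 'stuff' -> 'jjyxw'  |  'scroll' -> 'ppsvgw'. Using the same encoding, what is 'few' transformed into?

aij

Two steps: reverse the string, then apply a Caesar shift of +4.
Applying it to few: reverse → wef; then shift: w+4=a, e+4=i, f+4=j.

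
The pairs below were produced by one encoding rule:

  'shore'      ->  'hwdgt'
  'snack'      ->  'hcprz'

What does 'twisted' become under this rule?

ilxhits

Compare letters: s→h is +15, h→w is +15, o→d is +15 — a constant shift. It's a constant shift of +15 (ROT15).
For twisted: t+15=i, w+15=l, i+15=x, s+15=h, t+15=i, e+15=t, d+15=s.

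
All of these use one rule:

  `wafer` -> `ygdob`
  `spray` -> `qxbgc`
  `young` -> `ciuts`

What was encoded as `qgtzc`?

w(22)→y(24) and a(0)→g(6) fit y≡15x+6 (mod 26); the inverse of 15 mod 26 is 7. Each letter's alphabet position (a=0..z=25) is mapped through 15·x+6 mod 26 — an affine cipher.
Reversing it on qgtzc: q(16)→7·(16−6)≡18=s; g(6)→7·(6−6)≡0=a; t(19)→7·(19−6)≡13=n; z(25)→7·(25−6)≡3=d; c(2)→7·(2−6)≡24=y (all mod 26).

sandy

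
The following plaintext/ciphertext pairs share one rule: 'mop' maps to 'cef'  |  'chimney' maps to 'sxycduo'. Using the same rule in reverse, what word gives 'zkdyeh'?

junior

Compare letters: m→c is +16, o→e is +16, p→f is +16 — a constant shift. Each letter is shifted forward by 16 in the alphabet (a Caesar shift of +16).
Undoing it on zkdyeh: z−16=j, k−16=u, d−16=n, y−16=i, e−16=o, h−16=r.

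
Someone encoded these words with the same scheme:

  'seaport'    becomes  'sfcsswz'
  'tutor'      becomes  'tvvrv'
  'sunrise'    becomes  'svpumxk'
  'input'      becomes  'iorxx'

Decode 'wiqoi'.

In seaport: s→s is +0, e→f is +1, a→c is +2, p→s is +3 — the shift increases by 1 each position. Each letter shifts forward by its position index (0, 1, 2, …) — the shift grows by one for each successive letter.
Undoing it on wiqoi: w−0=w, i−1=h, q−2=o, o−3=l, i−4=e.

whole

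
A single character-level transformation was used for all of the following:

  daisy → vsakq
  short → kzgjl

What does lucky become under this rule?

dmucq

Compare letters: d→v is +18, a→s is +18, i→a is +18 — a constant shift. Every letter moves 18 places later in the alphabet, wrapping around z→a.
For lucky: l+18=d, u+18=m, c+18=u, k+18=c, y+18=q.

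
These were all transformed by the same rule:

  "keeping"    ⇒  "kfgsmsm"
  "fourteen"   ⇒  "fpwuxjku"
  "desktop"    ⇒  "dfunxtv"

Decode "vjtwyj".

virtue

Letter i (0-indexed) is shifted by i+0, so successive shifts are 0, 1, 2, ….
Undoing it on vjtwyj: v−0=v, j−1=i, t−2=r, w−3=t, y−4=u, j−5=e.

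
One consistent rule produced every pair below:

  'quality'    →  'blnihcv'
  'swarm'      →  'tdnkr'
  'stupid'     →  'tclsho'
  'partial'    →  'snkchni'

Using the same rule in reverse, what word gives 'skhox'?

q(16)→b(1) and u(20)→l(11) fit y≡9x+13 (mod 26); the inverse of 9 mod 26 is 3. Treating letters as 0–25, the rule is x ↦ 9x + 13 (mod 26).
Undoing it on skhox: s(18)→3·(18−13)≡15=p; k(10)→3·(10−13)≡17=r; h(7)→3·(7−13)≡8=i; o(14)→3·(14−13)≡3=d; x(23)→3·(23−13)≡4=e (all mod 26).

pride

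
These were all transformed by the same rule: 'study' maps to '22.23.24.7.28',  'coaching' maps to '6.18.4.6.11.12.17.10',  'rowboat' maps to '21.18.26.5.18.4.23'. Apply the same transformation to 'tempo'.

23.8.16.19.18

s is letter #19 and maps to 22: an offset of 3. The number is (letter's place in the alphabet, a=1) + 3.
Applying it to tempo: t=20→23, e=5→8, m=13→16, p=16→19, o=15→18.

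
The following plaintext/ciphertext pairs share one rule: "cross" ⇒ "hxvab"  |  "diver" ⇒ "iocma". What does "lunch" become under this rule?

qaukq

In cross: c→h is +5, r→x is +6, o→v is +7, s→a is +8 — the shift increases by 1 each position. Each letter shifts forward by (position + 5), i.e. 5, 6, 7, … — the shift grows by one for each successive letter.
For lunch: l+5=q, u+6=a, n+7=u, c+8=k, h+9=q.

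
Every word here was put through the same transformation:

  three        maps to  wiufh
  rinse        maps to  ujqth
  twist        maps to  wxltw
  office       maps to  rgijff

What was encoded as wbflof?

tackle

Shifts by position in three: pos 0: t→w (+3), pos 1: h→i (+1), pos 2: r→u (+3), pos 3: e→f (+1) — repeating every 2. A repeating key of period 2 is used — shifts +3, +1 over and over.
Reversing it on wbflof: w−3=t, b−1=a, f−3=c, l−1=k, o−3=l, f−1=e.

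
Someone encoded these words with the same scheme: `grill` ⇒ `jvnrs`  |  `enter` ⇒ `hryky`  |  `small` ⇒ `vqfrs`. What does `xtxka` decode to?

In grill: g→j is +3, r→v is +4, i→n is +5, l→r is +6 — the shift increases by 1 each position. The shift increases by 1 at each position, starting from +3: 3, 4, 5, ….
Undoing it on xtxka: x−3=u, t−4=p, x−5=s, k−6=e, a−7=t.

upset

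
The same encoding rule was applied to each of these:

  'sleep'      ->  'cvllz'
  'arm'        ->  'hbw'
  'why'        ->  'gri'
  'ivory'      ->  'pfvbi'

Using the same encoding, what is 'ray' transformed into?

The rule splits by letter class: vowels +7, consonants +10.
On ray: r(cons)+10=b, a(vowel)+7=h, y(cons)+10=i.

bhi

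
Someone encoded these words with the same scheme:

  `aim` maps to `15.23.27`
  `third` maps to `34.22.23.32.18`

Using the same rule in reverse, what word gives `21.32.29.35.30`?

group

The number is (letter's place in the alphabet, a=1) + 14.
Reversing it on 21.32.29.35.30: 21→(21−14)÷1=7=g, 32→(32−14)÷1=18=r, 29→(29−14)÷1=15=o, 35→(35−14)÷1=21=u, 30→(30−14)÷1=16=p.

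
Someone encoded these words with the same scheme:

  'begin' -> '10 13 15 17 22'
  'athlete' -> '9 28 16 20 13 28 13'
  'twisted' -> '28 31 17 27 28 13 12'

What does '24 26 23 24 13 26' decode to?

Each letter is replaced by its alphabet position (a=1..z=26) + 8.
Undoing it on 24 26 23 24 13 26: 24→(24−8)÷1=16=p, 26→(26−8)÷1=18=r, 23→(23−8)÷1=15=o, 24→(24−8)÷1=16=p, 13→(13−8)÷1=5=e, 26→(26−8)÷1=18=r.

proper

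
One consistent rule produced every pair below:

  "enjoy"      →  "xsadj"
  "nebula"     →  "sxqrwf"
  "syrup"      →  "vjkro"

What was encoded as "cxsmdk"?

vendor

e(4)→x(23) and n(13)→s(18) fit y≡11x+5 (mod 26); the inverse of 11 mod 26 is 19. This is an affine cipher: with a=0,…,z=25, each position x becomes (11x+5) mod 26.
Decoding cxsmdk: c(2)→19·(2−5)≡21=v; x(23)→19·(23−5)≡4=e; s(18)→19·(18−5)≡13=n; m(12)→19·(12−5)≡3=d; d(3)→19·(3−5)≡14=o; k(10)→19·(10−5)≡17=r (all mod 26).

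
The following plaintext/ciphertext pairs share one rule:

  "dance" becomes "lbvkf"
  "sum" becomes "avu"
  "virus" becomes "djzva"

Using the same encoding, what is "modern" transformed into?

uplfzv

The shift depends on letter class: consonant d→l is +8, but vowel a→b is +1. Two shifts are in play — +1 for a/e/i/o/u, +8 for every other letter.
On modern: m(cons)+8=u, o(vowel)+1=p, d(cons)+8=l, e(vowel)+1=f, r(cons)+8=z, n(cons)+8=v.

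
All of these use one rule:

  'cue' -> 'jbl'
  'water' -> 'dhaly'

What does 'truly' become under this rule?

Compare letters: c→j is +7, u→b is +7, e→l is +7 — a constant shift. Each letter is shifted forward by 7 in the alphabet (a Caesar shift of +7).
On truly: t+7=a, r+7=y, u+7=b, l+7=s, y+7=f.

aybsf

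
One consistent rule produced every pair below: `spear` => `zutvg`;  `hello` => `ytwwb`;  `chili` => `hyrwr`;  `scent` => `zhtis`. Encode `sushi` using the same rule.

zlzyr

This is an affine cipher: with a=0,…,z=25, each position x becomes (19x+21) mod 26.
Applying it to sushi: s(18)→19·18+21≡25=z; u(20)→19·20+21≡11=l; s(18)→19·18+21≡25=z; h(7)→19·7+21≡24=y; i(8)→19·8+21≡17=r (all mod 26).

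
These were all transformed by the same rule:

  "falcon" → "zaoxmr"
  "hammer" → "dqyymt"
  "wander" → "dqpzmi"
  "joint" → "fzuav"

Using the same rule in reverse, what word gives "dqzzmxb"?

planner

The output letters match the input read backwards, each shifted +12: falcon reversed is noclaf. Two steps: reverse the string, then apply a Caesar shift of +12.
Reversing it on dqzzmxb: shift back: d−12=r, q−12=e, z−12=n, z−12=n, m−12=a, x−12=l, b−12=p → rennalp; then reverse → planner.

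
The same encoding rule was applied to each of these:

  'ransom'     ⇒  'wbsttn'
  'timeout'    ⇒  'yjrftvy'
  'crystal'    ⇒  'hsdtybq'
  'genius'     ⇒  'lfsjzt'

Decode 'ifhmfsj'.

Shifts by position in ransom: pos 0: r→w (+5), pos 1: a→b (+1), pos 2: n→s (+5), pos 3: s→t (+1) — repeating every 2. A repeating key of period 2 is used — shifts +5, +1 over and over.
Decoding ifhmfsj: i−5=d, f−1=e, h−5=c, m−1=l, f−5=a, s−1=r, j−5=e.

declare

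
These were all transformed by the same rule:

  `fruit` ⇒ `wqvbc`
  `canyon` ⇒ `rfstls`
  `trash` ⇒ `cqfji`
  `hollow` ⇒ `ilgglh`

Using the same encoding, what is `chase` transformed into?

rifjd

f(5)→w(22) and r(17)→q(16) fit y≡19x+5 (mod 26); the inverse of 19 mod 26 is 11. This is an affine cipher: with a=0,…,z=25, each position x becomes (19x+5) mod 26.
For chase: c(2)→19·2+5≡17=r; h(7)→19·7+5≡8=i; a(0)→19·0+5≡5=f; s(18)→19·18+5≡9=j; e(4)→19·4+5≡3=d (all mod 26).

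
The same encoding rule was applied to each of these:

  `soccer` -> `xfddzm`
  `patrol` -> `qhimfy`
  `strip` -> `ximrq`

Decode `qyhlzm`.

Treating letters as 0–25, the rule is x ↦ 11x + 7 (mod 26).
Undoing it on qyhlzm: q(16)→19·(16−7)≡15=p; y(24)→19·(24−7)≡11=l; h(7)→19·(7−7)≡0=a; l(11)→19·(11−7)≡24=y; z(25)→19·(25−7)≡4=e; m(12)→19·(12−7)≡17=r (all mod 26).

player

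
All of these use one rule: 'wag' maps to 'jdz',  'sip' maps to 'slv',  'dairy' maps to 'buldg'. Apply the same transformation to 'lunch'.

The output letters match the input read backwards, each shifted +3: wag reversed is gaw. Two steps: reverse the string, then apply a Caesar shift of +3.
On lunch: reverse → hcnul; then shift: h+3=k, c+3=f, n+3=q, u+3=x, l+3=o.

kfqxo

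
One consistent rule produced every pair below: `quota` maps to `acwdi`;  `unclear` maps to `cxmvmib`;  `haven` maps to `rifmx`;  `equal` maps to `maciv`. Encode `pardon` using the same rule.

The shift depends on letter class: consonant q→a is +10, but vowel u→c is +8. Vowels shift forward by 8 and consonants shift forward by 10.
Applying it to pardon: p(cons)+10=z, a(vowel)+8=i, r(cons)+10=b, d(cons)+10=n, o(vowel)+8=w, n(cons)+10=x.

zibnwx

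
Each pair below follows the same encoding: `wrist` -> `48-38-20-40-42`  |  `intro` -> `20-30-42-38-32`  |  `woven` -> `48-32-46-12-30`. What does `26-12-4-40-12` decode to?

w(#23)→48 and r(#18)→38: differences scale by 2, so n = 2·pos + 2. With a=1..z=26, the number is 2·pos + 2.
Undoing it on 26-12-4-40-12: 26→(26−2)÷2=12=l, 12→(12−2)÷2=5=e, 4→(4−2)÷2=1=a, 40→(40−2)÷2=19=s, 12→(12−2)÷2=5=e.

lease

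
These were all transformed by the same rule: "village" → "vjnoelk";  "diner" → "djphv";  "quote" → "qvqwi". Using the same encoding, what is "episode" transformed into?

eqkvsik

In village: v→v is +0, i→j is +1, l→n is +2, l→o is +3 — the shift increases by 1 each position. Each letter shifts forward by its position index (0, 1, 2, …) — the shift grows by one for each successive letter.
For episode: e+0=e, p+1=q, i+2=k, s+3=v, o+4=s, d+5=i, e+6=k.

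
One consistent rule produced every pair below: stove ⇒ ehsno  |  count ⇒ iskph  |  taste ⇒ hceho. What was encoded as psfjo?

s(18)→e(4) and t(19)→h(7) fit y≡3x+2 (mod 26); the inverse of 3 mod 26 is 9. Each letter's alphabet position (a=0..z=25) is mapped through 3·x+2 mod 26 — an affine cipher.
Decoding psfjo: p(15)→9·(15−2)≡13=n; s(18)→9·(18−2)≡14=o; f(5)→9·(5−2)≡1=b; j(9)→9·(9−2)≡11=l; o(14)→9·(14−2)≡4=e (all mod 26).

noble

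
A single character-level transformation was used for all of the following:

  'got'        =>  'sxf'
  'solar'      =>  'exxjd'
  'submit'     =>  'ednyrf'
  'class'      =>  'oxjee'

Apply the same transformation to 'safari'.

ejrjdr

Two shifts are in play — +9 for a/e/i/o/u, +12 for every other letter.
Applying it to safari: s(cons)+12=e, a(vowel)+9=j, f(cons)+12=r, a(vowel)+9=j, r(cons)+12=d, i(vowel)+9=r.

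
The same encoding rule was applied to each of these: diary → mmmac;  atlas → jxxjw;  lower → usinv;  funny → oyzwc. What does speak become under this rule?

btqjo

Shifts by position in diary: pos 0: d→m (+9), pos 1: i→m (+4), pos 2: a→m (+12), pos 3: r→a (+9), pos 4: y→c (+4) — repeating every 3. It's a Vigenère-style cipher with numeric key [9,4,12]: position i shifts by key[i mod 3].
For speak: s+9=b, p+4=t, e+12=q, a+9=j, k+4=o.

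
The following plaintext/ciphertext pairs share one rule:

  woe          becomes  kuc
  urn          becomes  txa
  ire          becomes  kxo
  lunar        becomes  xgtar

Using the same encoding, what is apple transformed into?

krvvg

Two steps: reverse the string, then apply a Caesar shift of +6.
For apple: reverse → elppa; then shift: e+6=k, l+6=r, p+6=v, p+6=v, a+6=g.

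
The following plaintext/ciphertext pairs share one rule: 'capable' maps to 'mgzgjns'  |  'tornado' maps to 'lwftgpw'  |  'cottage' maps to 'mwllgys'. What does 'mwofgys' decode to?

courage

c(2)→m(12) and a(0)→g(6) fit y≡3x+6 (mod 26); the inverse of 3 mod 26 is 9. This is an affine cipher: with a=0,…,z=25, each position x becomes (3x+6) mod 26.
Reversing it on mwofgys: m(12)→9·(12−6)≡2=c; w(22)→9·(22−6)≡14=o; o(14)→9·(14−6)≡20=u; f(5)→9·(5−6)≡17=r; g(6)→9·(6−6)≡0=a; y(24)→9·(24−6)≡6=g; s(18)→9·(18−6)≡4=e (all mod 26).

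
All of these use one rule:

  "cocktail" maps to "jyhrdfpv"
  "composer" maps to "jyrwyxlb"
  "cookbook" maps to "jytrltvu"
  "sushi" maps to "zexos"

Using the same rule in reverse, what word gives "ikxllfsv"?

Shifts by position in cocktail: pos 0: c→j (+7), pos 1: o→y (+10), pos 2: c→h (+5), pos 3: k→r (+7), pos 4: t→d (+10), pos 5: a→f (+5) — repeating every 3. It's a Vigenère-style cipher with numeric key [7,10,5]: position i shifts by key[i mod 3].
Reversing it on ikxllfsv: i−7=b, k−10=a, x−5=s, l−7=e, l−10=b, f−5=a, s−7=l, v−10=l.

baseball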